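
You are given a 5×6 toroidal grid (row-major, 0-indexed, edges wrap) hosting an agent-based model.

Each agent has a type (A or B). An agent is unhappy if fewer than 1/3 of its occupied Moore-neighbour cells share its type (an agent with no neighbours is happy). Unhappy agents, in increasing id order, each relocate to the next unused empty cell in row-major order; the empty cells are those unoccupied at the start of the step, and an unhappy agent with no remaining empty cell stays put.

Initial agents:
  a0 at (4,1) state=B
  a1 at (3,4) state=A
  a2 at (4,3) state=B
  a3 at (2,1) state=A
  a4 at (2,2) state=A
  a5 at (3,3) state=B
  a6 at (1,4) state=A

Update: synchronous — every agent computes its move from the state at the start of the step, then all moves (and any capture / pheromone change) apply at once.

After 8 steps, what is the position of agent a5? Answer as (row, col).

(3, 3)

t=1: a0@(4,1):B a1@(0,0):A a2@(4,3):B a3@(2,1):A a4@(2,2):A a5@(3,3):B a6@(1,4):A
t=2: a0@(0,1):B a1@(0,2):A a2@(4,3):B a3@(2,1):A a4@(2,2):A a5@(3,3):B a6@(1,4):A
t=3: a0@(0,0):B a1@(0,3):A a2@(4,3):B a3@(2,1):A a4@(2,2):A a5@(3,3):B a6@(1,4):A
t=4: (unchanged — steady state)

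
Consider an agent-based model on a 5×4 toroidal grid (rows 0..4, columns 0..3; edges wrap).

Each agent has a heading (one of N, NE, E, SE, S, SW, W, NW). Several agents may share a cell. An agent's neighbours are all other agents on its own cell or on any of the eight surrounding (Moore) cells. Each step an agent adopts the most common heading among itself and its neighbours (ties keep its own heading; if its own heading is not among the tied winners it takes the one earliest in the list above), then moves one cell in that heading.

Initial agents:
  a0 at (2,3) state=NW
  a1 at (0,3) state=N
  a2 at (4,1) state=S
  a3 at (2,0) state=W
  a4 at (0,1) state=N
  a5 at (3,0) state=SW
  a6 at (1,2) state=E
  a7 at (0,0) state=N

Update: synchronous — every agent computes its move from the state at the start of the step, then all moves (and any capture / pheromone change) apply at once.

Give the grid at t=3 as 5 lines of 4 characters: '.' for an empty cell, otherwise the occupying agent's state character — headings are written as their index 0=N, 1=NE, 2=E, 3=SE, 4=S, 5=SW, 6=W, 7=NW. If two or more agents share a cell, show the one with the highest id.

....
.00.
00.0
..0.
7...

t=1: a0@(1,2):NW a1@(4,3):N a2@(3,1):N a3@(2,3):W a4@(4,1):N a5@(4,3):SW a6@(0,2):N a7@(4,0):N
t=2: a0@(0,1):NW a1@(3,3):N a2@(2,1):N a3@(2,2):W a4@(3,1):N a5@(3,3):N a6@(4,2):N a7@(3,0):N
t=3: a0@(4,0):NW a1@(2,3):N a2@(1,1):N a3@(1,2):N a4@(2,1):N a5@(2,3):N a6@(3,2):N a7@(2,0):N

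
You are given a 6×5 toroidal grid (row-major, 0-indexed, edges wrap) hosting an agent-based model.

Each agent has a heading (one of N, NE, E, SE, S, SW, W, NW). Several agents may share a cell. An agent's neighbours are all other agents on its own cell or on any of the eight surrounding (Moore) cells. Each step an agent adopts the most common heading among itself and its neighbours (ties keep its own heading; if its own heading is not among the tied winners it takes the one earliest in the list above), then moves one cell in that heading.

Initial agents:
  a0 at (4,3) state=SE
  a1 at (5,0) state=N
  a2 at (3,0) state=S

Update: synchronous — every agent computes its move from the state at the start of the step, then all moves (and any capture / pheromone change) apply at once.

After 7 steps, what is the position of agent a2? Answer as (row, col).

t=1: a0@(5,4):SE a1@(4,0):N a2@(4,0):S
t=2: a0@(0,0):SE a1@(3,0):N a2@(5,0):S
t=3: a0@(1,1):SE a1@(2,0):N a2@(0,0):S
t=4: a0@(2,2):SE a1@(1,0):N a2@(1,0):S
t=5: a0@(3,3):SE a1@(0,0):N a2@(2,0):S
t=6: a0@(4,4):SE a1@(5,0):N a2@(3,0):S
t=7: a0@(5,0):SE a1@(4,0):N a2@(4,0):S

(4, 0)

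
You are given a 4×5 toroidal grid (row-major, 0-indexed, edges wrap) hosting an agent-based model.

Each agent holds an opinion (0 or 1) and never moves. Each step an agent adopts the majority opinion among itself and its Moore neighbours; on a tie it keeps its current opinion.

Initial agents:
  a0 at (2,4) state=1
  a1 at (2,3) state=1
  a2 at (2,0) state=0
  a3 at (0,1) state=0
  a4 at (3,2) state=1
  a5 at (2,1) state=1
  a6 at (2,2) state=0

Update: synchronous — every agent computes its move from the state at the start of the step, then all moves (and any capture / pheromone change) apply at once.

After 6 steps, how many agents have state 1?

t=1: a0@(2,4):1 a1@(2,3):1 a2@(2,0):1 a3@(0,1):0 a4@(3,2):1 a5@(2,1):1 a6@(2,2):1
t=2: (unchanged — steady state)

6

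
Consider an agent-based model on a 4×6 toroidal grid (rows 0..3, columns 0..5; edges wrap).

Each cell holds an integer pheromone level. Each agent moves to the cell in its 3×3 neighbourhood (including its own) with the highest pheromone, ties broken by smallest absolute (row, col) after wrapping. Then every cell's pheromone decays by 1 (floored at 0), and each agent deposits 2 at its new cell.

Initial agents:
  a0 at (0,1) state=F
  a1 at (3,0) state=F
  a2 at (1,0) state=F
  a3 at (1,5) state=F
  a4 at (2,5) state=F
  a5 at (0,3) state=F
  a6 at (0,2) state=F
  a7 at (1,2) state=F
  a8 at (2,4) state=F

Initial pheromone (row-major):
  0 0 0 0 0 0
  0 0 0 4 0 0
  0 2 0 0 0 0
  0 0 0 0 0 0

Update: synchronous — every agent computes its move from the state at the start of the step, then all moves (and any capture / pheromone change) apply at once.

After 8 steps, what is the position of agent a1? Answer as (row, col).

(2, 1)

t=1: a0@(0,0) a1@(2,1) a2@(2,1) a3@(0,0) a4@(1,0) a5@(1,3) a6@(1,3) a7@(1,3) a8@(1,3) | pheromone: 4 0 0 0 0 0 / 2 0 0 11 0 0 / 0 5 0 0 0 0 / 0 0 0 0 0 0
t=2: a0@(0,0) a1@(2,1) a2@(2,1) a3@(0,0) a4@(2,1) a5@(1,3) a6@(1,3) a7@(1,3) a8@(1,3) | pheromone: 7 0 0 0 0 0 / 1 0 0 18 0 0 / 0 10 0 0 0 0 / 0 0 0 0 0 0
t=3: a0@(0,0) a1@(2,1) a2@(2,1) a3@(0,0) a4@(2,1) a5@(1,3) a6@(1,3) a7@(1,3) a8@(1,3) | pheromone: 10 0 0 0 0 0 / 0 0 0 25 0 0 / 0 15 0 0 0 0 / 0 0 0 0 0 0
t=4: a0@(0,0) a1@(2,1) a2@(2,1) a3@(0,0) a4@(2,1) a5@(1,3) a6@(1,3) a7@(1,3) a8@(1,3) | pheromone: 13 0 0 0 0 0 / 0 0 0 32 0 0 / 0 20 0 0 0 0 / 0 0 0 0 0 0
t=5: a0@(0,0) a1@(2,1) a2@(2,1) a3@(0,0) a4@(2,1) a5@(1,3) a6@(1,3) a7@(1,3) a8@(1,3) | pheromone: 16 0 0 0 0 0 / 0 0 0 39 0 0 / 0 25 0 0 0 0 / 0 0 0 0 0 0
t=6: a0@(0,0) a1@(2,1) a2@(2,1) a3@(0,0) a4@(2,1) a5@(1,3) a6@(1,3) a7@(1,3) a8@(1,3) | pheromone: 19 0 0 0 0 0 / 0 0 0 46 0 0 / 0 30 0 0 0 0 / 0 0 0 0 0 0
t=7: a0@(0,0) a1@(2,1) a2@(2,1) a3@(0,0) a4@(2,1) a5@(1,3) a6@(1,3) a7@(1,3) a8@(1,3) | pheromone: 22 0 0 0 0 0 / 0 0 0 53 0 0 / 0 35 0 0 0 0 / 0 0 0 0 0 0
t=8: a0@(0,0) a1@(2,1) a2@(2,1) a3@(0,0) a4@(2,1) a5@(1,3) a6@(1,3) a7@(1,3) a8@(1,3) | pheromone: 25 0 0 0 0 0 / 0 0 0 60 0 0 / 0 40 0 0 0 0 / 0 0 0 0 0 0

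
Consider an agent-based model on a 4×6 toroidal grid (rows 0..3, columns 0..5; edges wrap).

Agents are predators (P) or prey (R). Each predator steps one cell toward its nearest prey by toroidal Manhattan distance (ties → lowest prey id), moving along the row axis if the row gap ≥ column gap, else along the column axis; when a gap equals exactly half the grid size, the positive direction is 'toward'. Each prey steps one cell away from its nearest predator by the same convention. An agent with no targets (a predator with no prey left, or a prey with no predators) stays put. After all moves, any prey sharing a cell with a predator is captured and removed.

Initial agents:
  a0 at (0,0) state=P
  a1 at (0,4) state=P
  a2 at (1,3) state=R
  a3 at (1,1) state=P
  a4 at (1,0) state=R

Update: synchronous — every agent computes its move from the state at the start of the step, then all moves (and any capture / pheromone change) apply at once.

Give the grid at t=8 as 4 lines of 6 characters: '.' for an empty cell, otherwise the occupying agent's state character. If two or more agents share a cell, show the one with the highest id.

t=1: a0@(1,0):P a1@(1,4):P a2@(2,3):R a3@(1,0):P a4@(2,0):R
t=2: a0@(2,0):P a1@(2,4):P a2@(3,3):R a3@(2,0):P a4@(3,0):R
t=3: a0@(3,0):P a1@(3,4):P a2@(0,3):R a3@(3,0):P a4@(0,0):R
t=4: a0@(0,0):P a1@(0,4):P a2@(1,3):R a3@(0,0):P a4@(1,0):R
t=5: a0@(1,0):P a1@(1,4):P a2@(2,3):R a3@(1,0):P a4@(2,0):R
t=6: a0@(2,0):P a1@(2,4):P a2@(3,3):R a3@(2,0):P a4@(3,0):R
t=7: a0@(3,0):P a1@(3,4):P a2@(0,3):R a3@(3,0):P a4@(0,0):R
t=8: a0@(0,0):P a1@(0,4):P a2@(1,3):R a3@(0,0):P a4@(1,0):R

P...P.
R..R..
......
......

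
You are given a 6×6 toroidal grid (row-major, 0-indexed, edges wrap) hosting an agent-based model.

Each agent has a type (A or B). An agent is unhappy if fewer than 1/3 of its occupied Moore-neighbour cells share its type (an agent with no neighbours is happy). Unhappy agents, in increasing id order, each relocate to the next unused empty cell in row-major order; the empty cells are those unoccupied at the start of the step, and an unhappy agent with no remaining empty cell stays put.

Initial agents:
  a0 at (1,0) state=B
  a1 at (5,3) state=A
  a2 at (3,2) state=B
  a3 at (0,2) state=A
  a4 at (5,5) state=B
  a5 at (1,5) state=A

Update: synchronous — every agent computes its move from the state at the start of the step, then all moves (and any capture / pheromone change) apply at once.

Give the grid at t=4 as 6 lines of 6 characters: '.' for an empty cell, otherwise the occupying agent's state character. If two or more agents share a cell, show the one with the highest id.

BAA...
......
......
..B...
......
...A.B

t=1: a0@(0,0):B a1@(5,3):A a2@(3,2):B a3@(0,2):A a4@(5,5):B a5@(0,1):A
t=2: (unchanged — steady state)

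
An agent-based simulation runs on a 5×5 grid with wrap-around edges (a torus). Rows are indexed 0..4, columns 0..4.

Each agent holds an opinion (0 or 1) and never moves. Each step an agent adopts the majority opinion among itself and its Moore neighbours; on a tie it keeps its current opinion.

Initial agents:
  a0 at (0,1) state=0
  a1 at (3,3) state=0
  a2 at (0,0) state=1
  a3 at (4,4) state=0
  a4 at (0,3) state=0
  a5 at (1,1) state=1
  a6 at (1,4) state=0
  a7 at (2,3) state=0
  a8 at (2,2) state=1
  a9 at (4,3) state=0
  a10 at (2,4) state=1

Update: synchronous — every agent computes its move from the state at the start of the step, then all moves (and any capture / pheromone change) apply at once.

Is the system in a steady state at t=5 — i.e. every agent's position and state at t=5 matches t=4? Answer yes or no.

yes

t=1: a0@(0,1):1 a1@(3,3):0 a2@(0,0):0 a3@(4,4):0 a4@(0,3):0 a5@(1,1):1 a6@(1,4):0 a7@(2,3):0 a8@(2,2):1 a9@(4,3):0 a10@(2,4):0
t=2: (unchanged — steady state)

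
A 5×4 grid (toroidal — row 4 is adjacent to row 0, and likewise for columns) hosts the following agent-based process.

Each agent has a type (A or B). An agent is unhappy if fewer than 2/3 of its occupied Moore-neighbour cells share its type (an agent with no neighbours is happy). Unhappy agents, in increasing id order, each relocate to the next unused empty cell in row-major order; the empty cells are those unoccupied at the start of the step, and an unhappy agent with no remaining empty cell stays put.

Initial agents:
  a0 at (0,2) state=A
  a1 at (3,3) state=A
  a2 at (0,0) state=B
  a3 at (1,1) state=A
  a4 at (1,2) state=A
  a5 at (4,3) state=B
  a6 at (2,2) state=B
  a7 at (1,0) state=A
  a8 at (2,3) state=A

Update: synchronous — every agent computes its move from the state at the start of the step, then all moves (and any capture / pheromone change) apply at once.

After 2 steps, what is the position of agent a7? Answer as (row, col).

t=1: a0@(0,2):A a1@(0,1):A a2@(0,3):B a3@(1,3):A a4@(1,2):A a5@(2,0):B a6@(2,1):B a7@(1,0):A a8@(2,3):A
t=2: a0@(0,2):A a1@(0,1):A a2@(0,0):B a3@(1,3):A a4@(1,2):A a5@(1,1):B a6@(2,2):B a7@(3,0):A a8@(2,3):A

(3, 0)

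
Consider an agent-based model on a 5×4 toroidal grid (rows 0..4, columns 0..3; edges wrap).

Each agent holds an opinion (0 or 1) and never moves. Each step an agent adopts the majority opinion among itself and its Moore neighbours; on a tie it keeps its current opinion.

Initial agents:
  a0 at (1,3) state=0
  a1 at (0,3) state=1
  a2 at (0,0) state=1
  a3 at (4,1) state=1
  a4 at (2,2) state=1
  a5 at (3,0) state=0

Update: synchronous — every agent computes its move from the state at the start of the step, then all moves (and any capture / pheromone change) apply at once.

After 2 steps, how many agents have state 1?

t=1: a0@(1,3):1 a1@(0,3):1 a2@(0,0):1 a3@(4,1):1 a4@(2,2):1 a5@(3,0):0
t=2: (unchanged — steady state)

5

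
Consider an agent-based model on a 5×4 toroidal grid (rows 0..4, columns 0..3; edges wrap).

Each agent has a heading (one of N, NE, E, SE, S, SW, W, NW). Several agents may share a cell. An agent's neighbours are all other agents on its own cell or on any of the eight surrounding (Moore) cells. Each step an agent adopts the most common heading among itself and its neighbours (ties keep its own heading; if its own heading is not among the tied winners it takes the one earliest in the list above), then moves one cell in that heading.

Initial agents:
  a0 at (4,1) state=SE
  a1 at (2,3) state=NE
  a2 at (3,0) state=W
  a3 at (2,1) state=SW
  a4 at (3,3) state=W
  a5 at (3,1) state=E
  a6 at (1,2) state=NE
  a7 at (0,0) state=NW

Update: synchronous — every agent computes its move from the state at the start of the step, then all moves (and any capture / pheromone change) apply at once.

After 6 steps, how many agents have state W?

t=1: a0@(0,2):SE a1@(1,0):NE a2@(3,3):W a3@(3,0):SW a4@(3,2):W a5@(3,2):E a6@(0,3):NE a7@(4,3):NW
t=2: a0@(1,3):SE a1@(0,1):NE a2@(3,2):W a3@(4,3):SW a4@(3,1):W a5@(3,1):W a6@(4,0):NE a7@(4,2):W
t=3: a0@(2,0):SE a1@(4,2):NE a2@(3,1):W a3@(4,2):W a4@(3,0):W a5@(3,0):W a6@(3,1):NE a7@(4,1):W
t=4: a0@(2,3):W a1@(4,1):W a2@(3,0):W a3@(4,1):W a4@(3,3):W a5@(3,3):W a6@(3,0):W a7@(4,0):W
t=5: a0@(2,2):W a1@(4,0):W a2@(3,3):W a3@(4,0):W a4@(3,2):W a5@(3,2):W a6@(3,3):W a7@(4,3):W
t=6: a0@(2,1):W a1@(4,3):W a2@(3,2):W a3@(4,3):W a4@(3,1):W a5@(3,1):W a6@(3,2):W a7@(4,2):W

8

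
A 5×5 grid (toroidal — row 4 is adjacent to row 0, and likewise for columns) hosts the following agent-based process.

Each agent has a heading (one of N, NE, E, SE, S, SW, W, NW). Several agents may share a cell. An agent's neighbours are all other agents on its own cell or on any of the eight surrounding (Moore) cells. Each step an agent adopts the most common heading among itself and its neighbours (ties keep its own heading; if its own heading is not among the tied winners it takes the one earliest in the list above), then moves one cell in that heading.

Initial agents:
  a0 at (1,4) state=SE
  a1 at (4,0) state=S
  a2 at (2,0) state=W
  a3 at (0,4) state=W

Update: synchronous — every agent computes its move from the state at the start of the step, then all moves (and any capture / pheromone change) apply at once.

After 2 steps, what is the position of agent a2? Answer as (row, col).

t=1: a0@(1,3):W a1@(0,0):S a2@(2,4):W a3@(0,3):W
t=2: a0@(1,2):W a1@(1,0):S a2@(2,3):W a3@(0,2):W

(2, 3)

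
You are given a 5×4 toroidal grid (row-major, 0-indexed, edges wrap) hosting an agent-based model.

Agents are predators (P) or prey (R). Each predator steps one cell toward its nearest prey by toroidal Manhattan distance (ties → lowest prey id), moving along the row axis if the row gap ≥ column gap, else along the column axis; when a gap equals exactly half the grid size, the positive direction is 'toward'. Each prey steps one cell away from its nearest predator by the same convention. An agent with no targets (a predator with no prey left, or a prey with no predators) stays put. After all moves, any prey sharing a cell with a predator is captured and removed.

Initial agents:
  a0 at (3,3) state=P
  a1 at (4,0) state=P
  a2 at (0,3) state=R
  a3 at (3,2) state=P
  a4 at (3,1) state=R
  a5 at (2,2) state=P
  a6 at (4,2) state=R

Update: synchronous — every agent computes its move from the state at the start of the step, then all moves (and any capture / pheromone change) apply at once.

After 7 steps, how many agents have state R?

0

t=1: a0@(4,3):P a1@(0,0):P a2@(1,3):R a3@(3,1):P a4@(3,0):R a5@(3,2):P a6@(0,2):R
t=2: a0@(0,3):P a1@(1,0):P a2@(2,3):R a3@(3,0):P a5@(3,3):P a6@(1,2):R
t=3: a0@(1,3):P a1@(2,0):P a3@(2,0):P a5@(2,3):P a6@(2,2):R
t=4: a0@(2,3):P a1@(2,1):P a3@(2,1):P a5@(2,2):P
t=5: (unchanged — steady state)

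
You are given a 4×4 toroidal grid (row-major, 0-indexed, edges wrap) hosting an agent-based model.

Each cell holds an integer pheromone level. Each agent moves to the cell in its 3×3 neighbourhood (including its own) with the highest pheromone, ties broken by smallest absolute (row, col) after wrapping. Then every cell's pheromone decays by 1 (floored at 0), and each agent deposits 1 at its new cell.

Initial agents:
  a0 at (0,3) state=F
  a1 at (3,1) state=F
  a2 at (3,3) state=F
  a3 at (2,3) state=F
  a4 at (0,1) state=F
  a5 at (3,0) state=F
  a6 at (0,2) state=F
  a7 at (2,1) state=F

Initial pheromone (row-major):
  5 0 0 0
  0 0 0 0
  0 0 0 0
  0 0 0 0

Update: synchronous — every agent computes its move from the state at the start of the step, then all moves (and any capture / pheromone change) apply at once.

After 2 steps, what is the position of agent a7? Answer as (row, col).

t=1: a0@(0,0) a1@(0,0) a2@(0,0) a3@(1,0) a4@(0,0) a5@(0,0) a6@(0,1) a7@(1,0) | pheromone: 9 1 0 0 / 2 0 0 0 / 0 0 0 0 / 0 0 0 0
t=2: a0@(0,0) a1@(0,0) a2@(0,0) a3@(0,0) a4@(0,0) a5@(0,0) a6@(0,0) a7@(0,0) | pheromone: 16 0 0 0 / 1 0 0 0 / 0 0 0 0 / 0 0 0 0

(0, 0)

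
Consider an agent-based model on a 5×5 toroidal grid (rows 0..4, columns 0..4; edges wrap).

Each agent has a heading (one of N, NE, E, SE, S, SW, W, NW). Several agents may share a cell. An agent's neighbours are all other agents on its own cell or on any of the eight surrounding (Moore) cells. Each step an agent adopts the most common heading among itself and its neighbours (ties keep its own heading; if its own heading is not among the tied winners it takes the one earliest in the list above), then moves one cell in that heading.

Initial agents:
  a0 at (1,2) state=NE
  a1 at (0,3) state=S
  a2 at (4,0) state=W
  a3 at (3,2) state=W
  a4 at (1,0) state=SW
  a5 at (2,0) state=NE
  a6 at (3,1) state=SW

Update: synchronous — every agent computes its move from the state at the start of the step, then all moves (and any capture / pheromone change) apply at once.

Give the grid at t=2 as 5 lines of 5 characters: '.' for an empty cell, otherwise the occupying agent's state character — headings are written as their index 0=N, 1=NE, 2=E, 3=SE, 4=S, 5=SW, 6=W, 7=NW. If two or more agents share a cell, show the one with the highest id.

t=1: a0@(0,3):NE a1@(1,3):S a2@(4,4):W a3@(3,1):W a4@(2,4):SW a5@(3,4):SW a6@(3,0):W
t=2: a0@(4,4):NE a1@(2,3):S a2@(4,3):W a3@(3,0):W a4@(3,3):SW a5@(4,3):SW a6@(3,4):W

.....
.....
...4.
6..56
...51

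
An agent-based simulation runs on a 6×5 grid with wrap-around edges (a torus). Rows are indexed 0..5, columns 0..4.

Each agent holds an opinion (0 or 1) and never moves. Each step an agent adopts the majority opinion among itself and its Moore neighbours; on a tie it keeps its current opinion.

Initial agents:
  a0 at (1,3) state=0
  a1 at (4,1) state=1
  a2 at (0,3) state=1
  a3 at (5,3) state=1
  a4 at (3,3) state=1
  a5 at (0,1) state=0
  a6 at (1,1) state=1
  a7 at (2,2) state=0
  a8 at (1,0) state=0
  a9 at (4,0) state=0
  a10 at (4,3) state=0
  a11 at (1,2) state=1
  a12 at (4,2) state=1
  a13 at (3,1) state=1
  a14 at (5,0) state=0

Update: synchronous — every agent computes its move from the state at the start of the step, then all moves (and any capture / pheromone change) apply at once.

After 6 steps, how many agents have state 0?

t=1: a0@(1,3):0 a1@(4,1):1 a2@(0,3):1 a3@(5,3):1 a4@(3,3):1 a5@(0,1):0 a6@(1,1):0 a7@(2,2):1 a8@(1,0):0 a9@(4,0):0 a10@(4,3):1 a11@(1,2):1 a12@(4,2):1 a13@(3,1):1 a14@(5,0):0
t=2: a0@(1,3):1 a1@(4,1):1 a2@(0,3):1 a3@(5,3):1 a4@(3,3):1 a5@(0,1):0 a6@(1,1):0 a7@(2,2):1 a8@(1,0):0 a9@(4,0):0 a10@(4,3):1 a11@(1,2):1 a12@(4,2):1 a13@(3,1):1 a14@(5,0):0
t=3: (unchanged — steady state)

5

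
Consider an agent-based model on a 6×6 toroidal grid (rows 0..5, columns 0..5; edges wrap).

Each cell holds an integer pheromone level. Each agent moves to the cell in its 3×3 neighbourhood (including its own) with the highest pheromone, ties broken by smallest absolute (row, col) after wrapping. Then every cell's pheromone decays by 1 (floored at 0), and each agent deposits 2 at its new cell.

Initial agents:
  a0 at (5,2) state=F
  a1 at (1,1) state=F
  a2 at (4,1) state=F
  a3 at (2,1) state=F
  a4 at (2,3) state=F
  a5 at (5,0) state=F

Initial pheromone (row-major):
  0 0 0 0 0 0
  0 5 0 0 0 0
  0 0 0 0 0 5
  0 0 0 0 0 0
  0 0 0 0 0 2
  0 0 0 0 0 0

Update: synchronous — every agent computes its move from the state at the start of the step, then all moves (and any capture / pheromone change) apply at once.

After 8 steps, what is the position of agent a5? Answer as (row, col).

t=1: a0@(0,1) a1@(1,1) a2@(3,0) a3@(1,1) a4@(1,2) a5@(4,5) | pheromone: 0 2 0 0 0 0 / 0 8 2 0 0 0 / 0 0 0 0 0 4 / 2 0 0 0 0 0 / 0 0 0 0 0 3 / 0 0 0 0 0 0
t=2: a0@(1,1) a1@(1,1) a2@(2,5) a3@(1,1) a4@(1,1) a5@(4,5) | pheromone: 0 1 0 0 0 0 / 0 15 1 0 0 0 / 0 0 0 0 0 5 / 1 0 0 0 0 0 / 0 0 0 0 0 4 / 0 0 0 0 0 0
t=3: a0@(1,1) a1@(1,1) a2@(2,5) a3@(1,1) a4@(1,1) a5@(4,5) | pheromone: 0 0 0 0 0 0 / 0 22 0 0 0 0 / 0 0 0 0 0 6 / 0 0 0 0 0 0 / 0 0 0 0 0 5 / 0 0 0 0 0 0
t=4: a0@(1,1) a1@(1,1) a2@(2,5) a3@(1,1) a4@(1,1) a5@(4,5) | pheromone: 0 0 0 0 0 0 / 0 29 0 0 0 0 / 0 0 0 0 0 7 / 0 0 0 0 0 0 / 0 0 0 0 0 6 / 0 0 0 0 0 0
t=5: a0@(1,1) a1@(1,1) a2@(2,5) a3@(1,1) a4@(1,1) a5@(4,5) | pheromone: 0 0 0 0 0 0 / 0 36 0 0 0 0 / 0 0 0 0 0 8 / 0 0 0 0 0 0 / 0 0 0 0 0 7 / 0 0 0 0 0 0
t=6: a0@(1,1) a1@(1,1) a2@(2,5) a3@(1,1) a4@(1,1) a5@(4,5) | pheromone: 0 0 0 0 0 0 / 0 43 0 0 0 0 / 0 0 0 0 0 9 / 0 0 0 0 0 0 / 0 0 0 0 0 8 / 0 0 0 0 0 0
t=7: a0@(1,1) a1@(1,1) a2@(2,5) a3@(1,1) a4@(1,1) a5@(4,5) | pheromone: 0 0 0 0 0 0 / 0 50 0 0 0 0 / 0 0 0 0 0 10 / 0 0 0 0 0 0 / 0 0 0 0 0 9 / 0 0 0 0 0 0
t=8: a0@(1,1) a1@(1,1) a2@(2,5) a3@(1,1) a4@(1,1) a5@(4,5) | pheromone: 0 0 0 0 0 0 / 0 57 0 0 0 0 / 0 0 0 0 0 11 / 0 0 0 0 0 0 / 0 0 0 0 0 10 / 0 0 0 0 0 0

(4, 5)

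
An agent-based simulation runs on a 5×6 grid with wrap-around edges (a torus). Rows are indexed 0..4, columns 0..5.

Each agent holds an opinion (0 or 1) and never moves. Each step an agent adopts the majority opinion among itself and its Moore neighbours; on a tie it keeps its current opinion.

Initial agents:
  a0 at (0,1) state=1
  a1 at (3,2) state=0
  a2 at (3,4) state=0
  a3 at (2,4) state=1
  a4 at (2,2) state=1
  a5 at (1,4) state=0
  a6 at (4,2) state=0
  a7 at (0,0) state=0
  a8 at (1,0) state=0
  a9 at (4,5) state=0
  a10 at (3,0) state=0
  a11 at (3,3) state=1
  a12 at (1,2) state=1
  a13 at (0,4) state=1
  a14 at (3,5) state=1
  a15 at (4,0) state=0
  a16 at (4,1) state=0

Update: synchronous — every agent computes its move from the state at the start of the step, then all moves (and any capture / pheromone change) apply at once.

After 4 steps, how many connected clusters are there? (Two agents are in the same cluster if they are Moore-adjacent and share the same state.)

2

t=1: a0@(0,1):0 a1@(3,2):0 a2@(3,4):1 a3@(2,4):1 a4@(2,2):1 a5@(1,4):1 a6@(4,2):0 a7@(0,0):0 a8@(1,0):0 a9@(4,5):0 a10@(3,0):0 a11@(3,3):1 a12@(1,2):1 a13@(0,4):0 a14@(3,5):0 a15@(4,0):0 a16@(4,1):0
t=2: (unchanged — steady state)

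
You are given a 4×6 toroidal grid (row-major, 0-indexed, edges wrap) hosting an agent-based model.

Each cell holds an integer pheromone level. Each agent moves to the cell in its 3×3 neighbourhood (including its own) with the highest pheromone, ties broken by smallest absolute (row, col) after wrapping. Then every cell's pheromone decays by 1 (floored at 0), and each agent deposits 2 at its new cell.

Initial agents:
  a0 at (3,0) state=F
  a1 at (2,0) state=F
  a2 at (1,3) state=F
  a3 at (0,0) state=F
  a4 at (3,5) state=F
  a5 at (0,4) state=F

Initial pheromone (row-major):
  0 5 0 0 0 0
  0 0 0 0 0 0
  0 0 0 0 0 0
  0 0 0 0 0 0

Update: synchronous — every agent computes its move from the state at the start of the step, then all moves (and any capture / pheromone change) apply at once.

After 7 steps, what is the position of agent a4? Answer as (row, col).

(0, 1)

t=1: a0@(0,1) a1@(1,0) a2@(0,2) a3@(0,1) a4@(0,0) a5@(0,3) | pheromone: 2 8 2 2 0 0 / 2 0 0 0 0 0 / 0 0 0 0 0 0 / 0 0 0 0 0 0
t=2: a0@(0,1) a1@(0,1) a2@(0,1) a3@(0,1) a4@(0,1) a5@(0,2) | pheromone: 1 17 3 1 0 0 / 1 0 0 0 0 0 / 0 0 0 0 0 0 / 0 0 0 0 0 0
t=3: a0@(0,1) a1@(0,1) a2@(0,1) a3@(0,1) a4@(0,1) a5@(0,1) | pheromone: 0 28 2 0 0 0 / 0 0 0 0 0 0 / 0 0 0 0 0 0 / 0 0 0 0 0 0
t=4: a0@(0,1) a1@(0,1) a2@(0,1) a3@(0,1) a4@(0,1) a5@(0,1) | pheromone: 0 39 1 0 0 0 / 0 0 0 0 0 0 / 0 0 0 0 0 0 / 0 0 0 0 0 0
t=5: a0@(0,1) a1@(0,1) a2@(0,1) a3@(0,1) a4@(0,1) a5@(0,1) | pheromone: 0 50 0 0 0 0 / 0 0 0 0 0 0 / 0 0 0 0 0 0 / 0 0 0 0 0 0
t=6: a0@(0,1) a1@(0,1) a2@(0,1) a3@(0,1) a4@(0,1) a5@(0,1) | pheromone: 0 61 0 0 0 0 / 0 0 0 0 0 0 / 0 0 0 0 0 0 / 0 0 0 0 0 0
t=7: a0@(0,1) a1@(0,1) a2@(0,1) a3@(0,1) a4@(0,1) a5@(0,1) | pheromone: 0 72 0 0 0 0 / 0 0 0 0 0 0 / 0 0 0 0 0 0 / 0 0 0 0 0 0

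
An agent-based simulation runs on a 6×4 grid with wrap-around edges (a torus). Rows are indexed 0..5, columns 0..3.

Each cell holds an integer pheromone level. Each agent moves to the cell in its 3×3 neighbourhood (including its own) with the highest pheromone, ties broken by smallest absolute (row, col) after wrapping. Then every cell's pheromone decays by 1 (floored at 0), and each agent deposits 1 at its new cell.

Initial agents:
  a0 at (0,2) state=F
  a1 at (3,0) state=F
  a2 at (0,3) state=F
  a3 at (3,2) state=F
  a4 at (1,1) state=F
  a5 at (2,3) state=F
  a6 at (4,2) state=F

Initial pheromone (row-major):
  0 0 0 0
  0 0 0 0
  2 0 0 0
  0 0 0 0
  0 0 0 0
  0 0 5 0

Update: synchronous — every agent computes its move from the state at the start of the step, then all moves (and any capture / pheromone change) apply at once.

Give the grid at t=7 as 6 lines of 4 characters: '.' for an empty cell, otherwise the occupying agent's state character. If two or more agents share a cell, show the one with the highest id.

....
....
F...
....
....
..F.

t=1: a0@(5,2) a1@(2,0) a2@(5,2) a3@(2,1) a4@(2,0) a5@(2,0) a6@(5,2) | pheromone: 0 0 0 0 / 0 0 0 0 / 4 1 0 0 / 0 0 0 0 / 0 0 0 0 / 0 0 7 0
t=2: a0@(5,2) a1@(2,0) a2@(5,2) a3@(2,0) a4@(2,0) a5@(2,0) a6@(5,2) | pheromone: 0 0 0 0 / 0 0 0 0 / 7 0 0 0 / 0 0 0 0 / 0 0 0 0 / 0 0 9 0
t=3: a0@(5,2) a1@(2,0) a2@(5,2) a3@(2,0) a4@(2,0) a5@(2,0) a6@(5,2) | pheromone: 0 0 0 0 / 0 0 0 0 / 10 0 0 0 / 0 0 0 0 / 0 0 0 0 / 0 0 11 0
t=4: a0@(5,2) a1@(2,0) a2@(5,2) a3@(2,0) a4@(2,0) a5@(2,0) a6@(5,2) | pheromone: 0 0 0 0 / 0 0 0 0 / 13 0 0 0 / 0 0 0 0 / 0 0 0 0 / 0 0 13 0
t=5: a0@(5,2) a1@(2,0) a2@(5,2) a3@(2,0) a4@(2,0) a5@(2,0) a6@(5,2) | pheromone: 0 0 0 0 / 0 0 0 0 / 16 0 0 0 / 0 0 0 0 / 0 0 0 0 / 0 0 15 0
t=6: a0@(5,2) a1@(2,0) a2@(5,2) a3@(2,0) a4@(2,0) a5@(2,0) a6@(5,2) | pheromone: 0 0 0 0 / 0 0 0 0 / 19 0 0 0 / 0 0 0 0 / 0 0 0 0 / 0 0 17 0
t=7: a0@(5,2) a1@(2,0) a2@(5,2) a3@(2,0) a4@(2,0) a5@(2,0) a6@(5,2) | pheromone: 0 0 0 0 / 0 0 0 0 / 22 0 0 0 / 0 0 0 0 / 0 0 0 0 / 0 0 19 0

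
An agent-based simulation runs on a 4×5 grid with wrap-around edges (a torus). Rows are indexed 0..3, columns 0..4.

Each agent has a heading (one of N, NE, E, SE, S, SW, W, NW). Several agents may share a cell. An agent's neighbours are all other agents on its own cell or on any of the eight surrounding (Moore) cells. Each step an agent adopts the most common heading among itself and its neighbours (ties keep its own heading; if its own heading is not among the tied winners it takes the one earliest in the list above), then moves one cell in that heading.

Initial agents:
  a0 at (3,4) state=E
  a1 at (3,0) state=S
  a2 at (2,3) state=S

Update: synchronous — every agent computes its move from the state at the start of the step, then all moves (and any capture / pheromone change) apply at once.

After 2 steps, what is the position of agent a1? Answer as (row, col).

t=1: a0@(0,4):S a1@(0,0):S a2@(3,3):S
t=2: a0@(1,4):S a1@(1,0):S a2@(0,3):S

(1, 0)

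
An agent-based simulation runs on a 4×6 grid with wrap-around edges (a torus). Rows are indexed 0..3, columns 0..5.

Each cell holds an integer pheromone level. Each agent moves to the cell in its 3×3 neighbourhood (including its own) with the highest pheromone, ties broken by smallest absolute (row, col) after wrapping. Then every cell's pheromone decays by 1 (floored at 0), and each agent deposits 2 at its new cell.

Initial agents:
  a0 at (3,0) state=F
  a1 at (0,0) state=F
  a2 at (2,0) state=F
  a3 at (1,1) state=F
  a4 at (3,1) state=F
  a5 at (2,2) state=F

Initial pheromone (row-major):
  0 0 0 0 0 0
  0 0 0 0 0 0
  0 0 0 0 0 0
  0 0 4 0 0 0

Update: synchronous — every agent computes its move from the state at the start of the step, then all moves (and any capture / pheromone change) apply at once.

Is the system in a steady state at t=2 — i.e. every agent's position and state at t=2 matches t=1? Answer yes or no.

t=1: a0@(0,0) a1@(0,0) a2@(1,0) a3@(0,0) a4@(3,2) a5@(3,2) | pheromone: 6 0 0 0 0 0 / 2 0 0 0 0 0 / 0 0 0 0 0 0 / 0 0 7 0 0 0
t=2: a0@(0,0) a1@(0,0) a2@(0,0) a3@(0,0) a4@(3,2) a5@(3,2) | pheromone: 13 0 0 0 0 0 / 1 0 0 0 0 0 / 0 0 0 0 0 0 / 0 0 10 0 0 0

no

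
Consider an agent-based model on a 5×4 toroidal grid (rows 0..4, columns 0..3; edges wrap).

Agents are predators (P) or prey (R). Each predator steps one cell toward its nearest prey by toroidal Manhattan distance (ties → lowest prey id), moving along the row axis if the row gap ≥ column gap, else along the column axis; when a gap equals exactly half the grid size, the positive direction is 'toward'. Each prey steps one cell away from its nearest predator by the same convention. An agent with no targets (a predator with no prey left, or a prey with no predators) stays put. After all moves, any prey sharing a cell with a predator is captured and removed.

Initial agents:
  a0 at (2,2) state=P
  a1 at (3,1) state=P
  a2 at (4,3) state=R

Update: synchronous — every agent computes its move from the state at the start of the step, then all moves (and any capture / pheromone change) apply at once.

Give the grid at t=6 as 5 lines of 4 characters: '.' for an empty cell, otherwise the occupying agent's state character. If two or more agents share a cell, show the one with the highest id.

t=1: a0@(3,2):P a1@(3,2):P a2@(0,3):R
t=2: a0@(4,2):P a1@(4,2):P a2@(1,3):R
t=3: a0@(0,2):P a1@(0,2):P a2@(2,3):R
t=4: a0@(1,2):P a1@(1,2):P a2@(3,3):R
t=5: a0@(2,2):P a1@(2,2):P a2@(4,3):R
t=6: a0@(3,2):P a1@(3,2):P a2@(0,3):R

...R
....
....
..P.
....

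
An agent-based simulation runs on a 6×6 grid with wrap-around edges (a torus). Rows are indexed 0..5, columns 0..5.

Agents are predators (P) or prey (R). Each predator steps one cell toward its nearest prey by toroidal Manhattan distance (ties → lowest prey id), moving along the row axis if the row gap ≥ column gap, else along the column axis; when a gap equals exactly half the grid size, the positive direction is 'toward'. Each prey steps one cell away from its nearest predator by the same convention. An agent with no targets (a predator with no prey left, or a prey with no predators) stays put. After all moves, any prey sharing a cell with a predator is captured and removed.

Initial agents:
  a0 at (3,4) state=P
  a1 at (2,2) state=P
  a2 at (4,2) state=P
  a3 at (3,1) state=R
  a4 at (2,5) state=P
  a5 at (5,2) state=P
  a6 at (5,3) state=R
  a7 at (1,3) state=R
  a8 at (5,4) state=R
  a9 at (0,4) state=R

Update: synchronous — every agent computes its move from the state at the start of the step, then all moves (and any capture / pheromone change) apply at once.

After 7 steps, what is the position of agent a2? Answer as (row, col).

(3, 2)

t=1: a0@(4,4):P a1@(3,2):P a2@(3,2):P a3@(4,1):R a4@(2,0):P a5@(5,3):P a6@(5,4):R a7@(0,3):R a8@(0,4):R a9@(5,4):R
t=2: a0@(5,4):P a1@(4,2):P a2@(4,2):P a3@(5,1):R a4@(3,0):P a5@(5,4):P a6@(0,4):R a7@(1,3):R a8@(1,4):R a9@(0,4):R
t=3: a0@(0,4):P a1@(5,2):P a2@(5,2):P a3@(0,1):R a4@(4,0):P a5@(0,4):P a6@(1,4):R a7@(2,3):R a8@(2,4):R a9@(1,4):R
t=4: a0@(1,4):P a1@(0,2):P a2@(0,2):P a3@(1,1):R a4@(5,0):P a5@(1,4):P a6@(2,4):R a7@(3,3):R a8@(3,4):R a9@(2,4):R
t=5: a0@(2,4):P a1@(1,2):P a2@(1,2):P a3@(2,1):R a4@(0,0):P a5@(2,4):P a6@(3,4):R a7@(4,3):R a8@(4,4):R a9@(3,4):R
t=6: a0@(3,4):P a1@(2,2):P a2@(2,2):P a3@(3,1):R a4@(1,0):P a5@(3,4):P a6@(4,4):R a7@(5,3):R a8@(5,4):R a9@(4,4):R
t=7: a0@(4,4):P a1@(3,2):P a2@(3,2):P a3@(4,1):R a4@(2,0):P a5@(4,4):P a6@(5,4):R a7@(0,3):R a8@(0,4):R a9@(5,4):R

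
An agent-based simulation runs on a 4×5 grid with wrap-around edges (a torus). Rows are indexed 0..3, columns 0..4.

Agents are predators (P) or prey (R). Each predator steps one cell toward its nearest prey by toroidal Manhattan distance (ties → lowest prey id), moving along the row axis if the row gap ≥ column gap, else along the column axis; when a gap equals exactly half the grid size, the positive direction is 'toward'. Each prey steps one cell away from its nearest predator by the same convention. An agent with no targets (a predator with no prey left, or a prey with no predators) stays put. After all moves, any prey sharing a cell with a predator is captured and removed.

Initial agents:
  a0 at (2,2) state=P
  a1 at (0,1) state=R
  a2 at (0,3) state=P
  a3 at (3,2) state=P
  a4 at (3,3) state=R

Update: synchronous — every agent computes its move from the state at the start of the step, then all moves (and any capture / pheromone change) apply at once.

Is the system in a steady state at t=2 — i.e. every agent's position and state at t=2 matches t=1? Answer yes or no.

t=1: a0@(3,2):P a1@(0,0):R a2@(3,3):P a3@(3,3):P a4@(2,3):R
t=2: a0@(2,2):P a1@(0,4):R a2@(2,3):P a3@(2,3):P a4@(1,3):R

no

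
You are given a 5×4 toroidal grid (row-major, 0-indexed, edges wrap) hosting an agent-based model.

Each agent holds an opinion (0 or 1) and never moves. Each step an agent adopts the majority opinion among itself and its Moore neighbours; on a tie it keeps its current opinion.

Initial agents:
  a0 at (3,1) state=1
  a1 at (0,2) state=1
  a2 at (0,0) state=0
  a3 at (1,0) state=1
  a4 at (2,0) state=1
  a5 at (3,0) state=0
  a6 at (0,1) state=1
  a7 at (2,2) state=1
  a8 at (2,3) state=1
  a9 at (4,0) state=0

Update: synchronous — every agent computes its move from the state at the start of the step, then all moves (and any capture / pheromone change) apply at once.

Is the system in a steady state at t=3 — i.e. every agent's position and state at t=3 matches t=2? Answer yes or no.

no

t=1: a0@(3,1):1 a1@(0,2):1 a2@(0,0):0 a3@(1,0):1 a4@(2,0):1 a5@(3,0):1 a6@(0,1):1 a7@(2,2):1 a8@(2,3):1 a9@(4,0):0
t=2: a0@(3,1):1 a1@(0,2):1 a2@(0,0):0 a3@(1,0):1 a4@(2,0):1 a5@(3,0):1 a6@(0,1):1 a7@(2,2):1 a8@(2,3):1 a9@(4,0):1
t=3: a0@(3,1):1 a1@(0,2):1 a2@(0,0):1 a3@(1,0):1 a4@(2,0):1 a5@(3,0):1 a6@(0,1):1 a7@(2,2):1 a8@(2,3):1 a9@(4,0):1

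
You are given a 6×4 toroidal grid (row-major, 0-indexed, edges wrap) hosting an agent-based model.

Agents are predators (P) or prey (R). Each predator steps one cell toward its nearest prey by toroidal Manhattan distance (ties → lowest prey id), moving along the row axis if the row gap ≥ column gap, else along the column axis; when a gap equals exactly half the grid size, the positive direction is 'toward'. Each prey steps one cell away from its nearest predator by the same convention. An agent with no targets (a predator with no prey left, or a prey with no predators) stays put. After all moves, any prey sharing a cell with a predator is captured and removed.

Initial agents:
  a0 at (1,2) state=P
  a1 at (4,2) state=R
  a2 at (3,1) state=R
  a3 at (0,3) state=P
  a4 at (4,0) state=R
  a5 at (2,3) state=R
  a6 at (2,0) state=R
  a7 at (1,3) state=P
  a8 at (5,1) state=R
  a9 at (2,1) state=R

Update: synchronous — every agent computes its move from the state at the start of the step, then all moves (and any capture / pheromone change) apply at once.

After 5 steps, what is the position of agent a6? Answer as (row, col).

(1, 0)

t=1: a0@(2,2):P a1@(3,2):R a2@(4,1):R a3@(1,3):P a4@(3,0):R a5@(3,3):R a6@(3,0):R a7@(2,3):P a8@(4,1):R a9@(3,1):R
t=2: a0@(3,2):P a1@(4,2):R a2@(5,1):R a3@(2,3):P a4@(4,0):R a5@(4,3):R a6@(4,0):R a7@(3,3):P a8@(5,1):R a9@(4,1):R
t=3: a0@(4,2):P a1@(5,2):R a2@(0,1):R a3@(3,3):P a4@(5,0):R a5@(5,3):R a6@(5,0):R a7@(4,3):P a8@(0,1):R a9@(5,1):R
t=4: a0@(5,2):P a1@(0,2):R a2@(1,1):R a3@(4,3):P a4@(0,0):R a5@(0,3):R a6@(0,0):R a7@(5,3):P a8@(1,1):R a9@(0,1):R
t=5: a0@(0,2):P a1@(1,2):R a2@(2,1):R a3@(5,3):P a4@(1,0):R a5@(1,3):R a6@(1,0):R a7@(0,3):P a8@(2,1):R a9@(1,1):R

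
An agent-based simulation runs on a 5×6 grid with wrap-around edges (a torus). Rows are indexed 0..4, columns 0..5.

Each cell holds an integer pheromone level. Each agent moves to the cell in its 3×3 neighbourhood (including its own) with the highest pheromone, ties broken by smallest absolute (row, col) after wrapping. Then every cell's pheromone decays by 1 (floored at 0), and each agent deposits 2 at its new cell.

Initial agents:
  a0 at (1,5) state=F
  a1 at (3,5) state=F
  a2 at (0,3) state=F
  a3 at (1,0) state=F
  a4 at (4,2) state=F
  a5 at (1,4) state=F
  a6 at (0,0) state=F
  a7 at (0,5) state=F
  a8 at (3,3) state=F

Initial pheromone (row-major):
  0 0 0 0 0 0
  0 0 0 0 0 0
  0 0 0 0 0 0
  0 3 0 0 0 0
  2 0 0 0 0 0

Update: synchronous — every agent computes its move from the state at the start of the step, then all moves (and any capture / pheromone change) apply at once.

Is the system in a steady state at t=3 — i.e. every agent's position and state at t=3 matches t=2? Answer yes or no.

t=1: a0@(0,0) a1@(4,0) a2@(0,2) a3@(0,0) a4@(3,1) a5@(0,3) a6@(4,0) a7@(4,0) a8@(2,2) | pheromone: 4 0 2 2 0 0 / 0 0 0 0 0 0 / 0 0 2 0 0 0 / 0 4 0 0 0 0 / 7 0 0 0 0 0
t=2: a0@(4,0) a1@(4,0) a2@(0,2) a3@(4,0) a4@(4,0) a5@(0,2) a6@(4,0) a7@(4,0) a8@(3,1) | pheromone: 3 0 5 1 0 0 / 0 0 0 0 0 0 / 0 0 1 0 0 0 / 0 5 0 0 0 0 / 18 0 0 0 0 0
t=3: a0@(4,0) a1@(4,0) a2@(0,2) a3@(4,0) a4@(4,0) a5@(0,2) a6@(4,0) a7@(4,0) a8@(4,0) | pheromone: 2 0 8 0 0 0 / 0 0 0 0 0 0 / 0 0 0 0 0 0 / 0 4 0 0 0 0 / 31 0 0 0 0 0

no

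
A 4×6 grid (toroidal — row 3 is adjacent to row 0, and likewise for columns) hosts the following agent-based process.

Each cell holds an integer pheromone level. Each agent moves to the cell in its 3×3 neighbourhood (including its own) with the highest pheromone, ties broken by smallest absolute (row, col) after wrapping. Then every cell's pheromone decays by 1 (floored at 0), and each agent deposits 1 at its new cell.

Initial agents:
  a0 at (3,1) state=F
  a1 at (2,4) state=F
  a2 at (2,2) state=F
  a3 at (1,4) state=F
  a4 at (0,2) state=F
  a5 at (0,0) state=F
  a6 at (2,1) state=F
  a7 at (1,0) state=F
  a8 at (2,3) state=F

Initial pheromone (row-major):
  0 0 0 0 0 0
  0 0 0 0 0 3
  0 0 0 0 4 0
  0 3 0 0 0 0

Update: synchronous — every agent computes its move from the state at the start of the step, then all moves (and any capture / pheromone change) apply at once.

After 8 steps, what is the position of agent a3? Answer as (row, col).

(2, 4)

t=1: a0@(3,1) a1@(2,4) a2@(3,1) a3@(2,4) a4@(3,1) a5@(1,5) a6@(3,1) a7@(1,5) a8@(2,4) | pheromone: 0 0 0 0 0 0 / 0 0 0 0 0 4 / 0 0 0 0 6 0 / 0 6 0 0 0 0
t=2: a0@(3,1) a1@(2,4) a2@(3,1) a3@(2,4) a4@(3,1) a5@(2,4) a6@(3,1) a7@(2,4) a8@(2,4) | pheromone: 0 0 0 0 0 0 / 0 0 0 0 0 3 / 0 0 0 0 10 0 / 0 9 0 0 0 0
t=3: a0@(3,1) a1@(2,4) a2@(3,1) a3@(2,4) a4@(3,1) a5@(2,4) a6@(3,1) a7@(2,4) a8@(2,4) | pheromone: 0 0 0 0 0 0 / 0 0 0 0 0 2 / 0 0 0 0 14 0 / 0 12 0 0 0 0
t=4: a0@(3,1) a1@(2,4) a2@(3,1) a3@(2,4) a4@(3,1) a5@(2,4) a6@(3,1) a7@(2,4) a8@(2,4) | pheromone: 0 0 0 0 0 0 / 0 0 0 0 0 1 / 0 0 0 0 18 0 / 0 15 0 0 0 0
t=5: a0@(3,1) a1@(2,4) a2@(3,1) a3@(2,4) a4@(3,1) a5@(2,4) a6@(3,1) a7@(2,4) a8@(2,4) | pheromone: 0 0 0 0 0 0 / 0 0 0 0 0 0 / 0 0 0 0 22 0 / 0 18 0 0 0 0
t=6: a0@(3,1) a1@(2,4) a2@(3,1) a3@(2,4) a4@(3,1) a5@(2,4) a6@(3,1) a7@(2,4) a8@(2,4) | pheromone: 0 0 0 0 0 0 / 0 0 0 0 0 0 / 0 0 0 0 26 0 / 0 21 0 0 0 0
t=7: a0@(3,1) a1@(2,4) a2@(3,1) a3@(2,4) a4@(3,1) a5@(2,4) a6@(3,1) a7@(2,4) a8@(2,4) | pheromone: 0 0 0 0 0 0 / 0 0 0 0 0 0 / 0 0 0 0 30 0 / 0 24 0 0 0 0
t=8: a0@(3,1) a1@(2,4) a2@(3,1) a3@(2,4) a4@(3,1) a5@(2,4) a6@(3,1) a7@(2,4) a8@(2,4) | pheromone: 0 0 0 0 0 0 / 0 0 0 0 0 0 / 0 0 0 0 34 0 / 0 27 0 0 0 0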